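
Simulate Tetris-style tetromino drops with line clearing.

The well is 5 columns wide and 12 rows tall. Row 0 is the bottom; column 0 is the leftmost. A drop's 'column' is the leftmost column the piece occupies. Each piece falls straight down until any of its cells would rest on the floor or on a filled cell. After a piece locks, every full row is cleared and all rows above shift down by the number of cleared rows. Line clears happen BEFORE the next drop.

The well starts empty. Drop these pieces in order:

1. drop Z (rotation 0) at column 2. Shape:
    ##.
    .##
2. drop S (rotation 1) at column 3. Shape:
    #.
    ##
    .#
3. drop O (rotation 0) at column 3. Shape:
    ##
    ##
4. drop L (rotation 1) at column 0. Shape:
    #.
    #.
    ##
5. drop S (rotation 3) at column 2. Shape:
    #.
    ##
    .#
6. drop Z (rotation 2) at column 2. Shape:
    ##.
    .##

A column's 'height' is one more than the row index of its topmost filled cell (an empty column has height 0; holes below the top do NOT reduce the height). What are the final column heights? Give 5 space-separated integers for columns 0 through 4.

Answer: 3 1 10 10 9

Derivation:
Drop 1: Z rot0 at col 2 lands with bottom-row=0; cleared 0 line(s) (total 0); column heights now [0 0 2 2 1], max=2
Drop 2: S rot1 at col 3 lands with bottom-row=1; cleared 0 line(s) (total 0); column heights now [0 0 2 4 3], max=4
Drop 3: O rot0 at col 3 lands with bottom-row=4; cleared 0 line(s) (total 0); column heights now [0 0 2 6 6], max=6
Drop 4: L rot1 at col 0 lands with bottom-row=0; cleared 0 line(s) (total 0); column heights now [3 1 2 6 6], max=6
Drop 5: S rot3 at col 2 lands with bottom-row=6; cleared 0 line(s) (total 0); column heights now [3 1 9 8 6], max=9
Drop 6: Z rot2 at col 2 lands with bottom-row=8; cleared 0 line(s) (total 0); column heights now [3 1 10 10 9], max=10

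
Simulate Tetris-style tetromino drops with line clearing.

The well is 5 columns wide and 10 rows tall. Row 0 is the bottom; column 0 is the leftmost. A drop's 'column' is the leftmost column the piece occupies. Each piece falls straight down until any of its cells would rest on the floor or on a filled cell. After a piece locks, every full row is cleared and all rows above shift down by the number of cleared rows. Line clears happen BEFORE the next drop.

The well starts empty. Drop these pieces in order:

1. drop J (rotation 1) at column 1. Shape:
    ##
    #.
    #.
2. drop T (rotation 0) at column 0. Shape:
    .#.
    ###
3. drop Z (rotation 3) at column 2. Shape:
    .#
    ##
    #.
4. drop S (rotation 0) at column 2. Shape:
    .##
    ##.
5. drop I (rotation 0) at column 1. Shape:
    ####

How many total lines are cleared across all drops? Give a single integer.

Answer: 0

Derivation:
Drop 1: J rot1 at col 1 lands with bottom-row=0; cleared 0 line(s) (total 0); column heights now [0 3 3 0 0], max=3
Drop 2: T rot0 at col 0 lands with bottom-row=3; cleared 0 line(s) (total 0); column heights now [4 5 4 0 0], max=5
Drop 3: Z rot3 at col 2 lands with bottom-row=4; cleared 0 line(s) (total 0); column heights now [4 5 6 7 0], max=7
Drop 4: S rot0 at col 2 lands with bottom-row=7; cleared 0 line(s) (total 0); column heights now [4 5 8 9 9], max=9
Drop 5: I rot0 at col 1 lands with bottom-row=9; cleared 0 line(s) (total 0); column heights now [4 10 10 10 10], max=10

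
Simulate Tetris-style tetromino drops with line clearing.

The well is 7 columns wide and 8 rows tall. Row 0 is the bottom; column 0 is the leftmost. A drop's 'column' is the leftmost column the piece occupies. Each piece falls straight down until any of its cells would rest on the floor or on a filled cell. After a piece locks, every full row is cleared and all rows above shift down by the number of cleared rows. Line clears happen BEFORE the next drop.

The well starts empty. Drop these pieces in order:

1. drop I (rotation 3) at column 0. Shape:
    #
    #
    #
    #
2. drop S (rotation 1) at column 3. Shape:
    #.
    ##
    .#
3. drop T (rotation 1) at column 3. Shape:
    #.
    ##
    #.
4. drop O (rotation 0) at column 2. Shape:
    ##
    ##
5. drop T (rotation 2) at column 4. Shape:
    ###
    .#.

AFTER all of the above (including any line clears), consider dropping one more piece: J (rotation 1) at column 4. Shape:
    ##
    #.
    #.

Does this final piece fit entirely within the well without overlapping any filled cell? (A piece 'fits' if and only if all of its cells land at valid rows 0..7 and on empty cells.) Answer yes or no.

Answer: no

Derivation:
Drop 1: I rot3 at col 0 lands with bottom-row=0; cleared 0 line(s) (total 0); column heights now [4 0 0 0 0 0 0], max=4
Drop 2: S rot1 at col 3 lands with bottom-row=0; cleared 0 line(s) (total 0); column heights now [4 0 0 3 2 0 0], max=4
Drop 3: T rot1 at col 3 lands with bottom-row=3; cleared 0 line(s) (total 0); column heights now [4 0 0 6 5 0 0], max=6
Drop 4: O rot0 at col 2 lands with bottom-row=6; cleared 0 line(s) (total 0); column heights now [4 0 8 8 5 0 0], max=8
Drop 5: T rot2 at col 4 lands with bottom-row=4; cleared 0 line(s) (total 0); column heights now [4 0 8 8 6 6 6], max=8
Test piece J rot1 at col 4 (width 2): heights before test = [4 0 8 8 6 6 6]; fits = False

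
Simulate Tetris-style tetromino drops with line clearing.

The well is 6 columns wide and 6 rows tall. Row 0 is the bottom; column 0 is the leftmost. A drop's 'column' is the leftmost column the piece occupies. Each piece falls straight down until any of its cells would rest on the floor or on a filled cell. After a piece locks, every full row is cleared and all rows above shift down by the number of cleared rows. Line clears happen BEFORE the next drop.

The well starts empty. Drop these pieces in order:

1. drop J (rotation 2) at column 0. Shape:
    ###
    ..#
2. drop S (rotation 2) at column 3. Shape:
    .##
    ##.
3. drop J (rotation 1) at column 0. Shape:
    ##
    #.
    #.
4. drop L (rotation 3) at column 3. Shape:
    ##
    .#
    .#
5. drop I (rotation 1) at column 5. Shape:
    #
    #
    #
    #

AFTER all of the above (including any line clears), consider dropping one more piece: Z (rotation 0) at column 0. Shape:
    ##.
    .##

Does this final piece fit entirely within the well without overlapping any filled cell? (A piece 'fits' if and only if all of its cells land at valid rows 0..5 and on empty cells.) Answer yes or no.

Drop 1: J rot2 at col 0 lands with bottom-row=0; cleared 0 line(s) (total 0); column heights now [2 2 2 0 0 0], max=2
Drop 2: S rot2 at col 3 lands with bottom-row=0; cleared 0 line(s) (total 0); column heights now [2 2 2 1 2 2], max=2
Drop 3: J rot1 at col 0 lands with bottom-row=2; cleared 0 line(s) (total 0); column heights now [5 5 2 1 2 2], max=5
Drop 4: L rot3 at col 3 lands with bottom-row=2; cleared 0 line(s) (total 0); column heights now [5 5 2 5 5 2], max=5
Drop 5: I rot1 at col 5 lands with bottom-row=2; cleared 0 line(s) (total 0); column heights now [5 5 2 5 5 6], max=6
Test piece Z rot0 at col 0 (width 3): heights before test = [5 5 2 5 5 6]; fits = False

Answer: no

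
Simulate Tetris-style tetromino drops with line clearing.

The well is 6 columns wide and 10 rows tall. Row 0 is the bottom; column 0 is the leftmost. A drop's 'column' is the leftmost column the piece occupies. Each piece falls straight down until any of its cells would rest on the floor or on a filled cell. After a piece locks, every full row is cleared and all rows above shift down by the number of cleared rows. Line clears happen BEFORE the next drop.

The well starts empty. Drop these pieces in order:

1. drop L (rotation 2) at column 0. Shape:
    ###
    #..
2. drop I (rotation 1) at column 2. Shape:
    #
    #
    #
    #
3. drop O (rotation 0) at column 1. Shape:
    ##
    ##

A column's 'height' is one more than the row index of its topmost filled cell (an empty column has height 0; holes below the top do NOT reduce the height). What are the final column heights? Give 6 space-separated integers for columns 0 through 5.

Answer: 2 8 8 0 0 0

Derivation:
Drop 1: L rot2 at col 0 lands with bottom-row=0; cleared 0 line(s) (total 0); column heights now [2 2 2 0 0 0], max=2
Drop 2: I rot1 at col 2 lands with bottom-row=2; cleared 0 line(s) (total 0); column heights now [2 2 6 0 0 0], max=6
Drop 3: O rot0 at col 1 lands with bottom-row=6; cleared 0 line(s) (total 0); column heights now [2 8 8 0 0 0], max=8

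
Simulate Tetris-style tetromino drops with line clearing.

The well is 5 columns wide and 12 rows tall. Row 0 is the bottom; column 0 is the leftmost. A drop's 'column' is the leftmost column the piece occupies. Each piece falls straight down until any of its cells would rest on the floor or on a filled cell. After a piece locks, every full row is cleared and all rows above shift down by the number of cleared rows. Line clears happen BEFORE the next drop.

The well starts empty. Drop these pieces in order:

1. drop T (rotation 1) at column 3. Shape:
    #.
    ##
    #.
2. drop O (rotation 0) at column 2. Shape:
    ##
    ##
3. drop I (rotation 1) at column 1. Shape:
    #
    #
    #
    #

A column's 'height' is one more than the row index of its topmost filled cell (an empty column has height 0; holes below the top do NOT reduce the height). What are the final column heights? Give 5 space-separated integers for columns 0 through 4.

Answer: 0 4 5 5 2

Derivation:
Drop 1: T rot1 at col 3 lands with bottom-row=0; cleared 0 line(s) (total 0); column heights now [0 0 0 3 2], max=3
Drop 2: O rot0 at col 2 lands with bottom-row=3; cleared 0 line(s) (total 0); column heights now [0 0 5 5 2], max=5
Drop 3: I rot1 at col 1 lands with bottom-row=0; cleared 0 line(s) (total 0); column heights now [0 4 5 5 2], max=5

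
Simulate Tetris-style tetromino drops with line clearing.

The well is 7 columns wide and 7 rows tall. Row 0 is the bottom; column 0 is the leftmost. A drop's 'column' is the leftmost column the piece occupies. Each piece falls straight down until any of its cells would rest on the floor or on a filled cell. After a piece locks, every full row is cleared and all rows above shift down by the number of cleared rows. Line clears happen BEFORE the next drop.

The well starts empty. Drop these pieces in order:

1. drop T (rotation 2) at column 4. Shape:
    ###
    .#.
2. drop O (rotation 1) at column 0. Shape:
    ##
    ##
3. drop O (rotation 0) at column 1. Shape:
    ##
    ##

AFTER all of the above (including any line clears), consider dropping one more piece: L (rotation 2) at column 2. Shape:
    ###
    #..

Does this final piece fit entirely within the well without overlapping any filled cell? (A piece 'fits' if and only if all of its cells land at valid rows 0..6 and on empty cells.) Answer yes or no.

Drop 1: T rot2 at col 4 lands with bottom-row=0; cleared 0 line(s) (total 0); column heights now [0 0 0 0 2 2 2], max=2
Drop 2: O rot1 at col 0 lands with bottom-row=0; cleared 0 line(s) (total 0); column heights now [2 2 0 0 2 2 2], max=2
Drop 3: O rot0 at col 1 lands with bottom-row=2; cleared 0 line(s) (total 0); column heights now [2 4 4 0 2 2 2], max=4
Test piece L rot2 at col 2 (width 3): heights before test = [2 4 4 0 2 2 2]; fits = True

Answer: yes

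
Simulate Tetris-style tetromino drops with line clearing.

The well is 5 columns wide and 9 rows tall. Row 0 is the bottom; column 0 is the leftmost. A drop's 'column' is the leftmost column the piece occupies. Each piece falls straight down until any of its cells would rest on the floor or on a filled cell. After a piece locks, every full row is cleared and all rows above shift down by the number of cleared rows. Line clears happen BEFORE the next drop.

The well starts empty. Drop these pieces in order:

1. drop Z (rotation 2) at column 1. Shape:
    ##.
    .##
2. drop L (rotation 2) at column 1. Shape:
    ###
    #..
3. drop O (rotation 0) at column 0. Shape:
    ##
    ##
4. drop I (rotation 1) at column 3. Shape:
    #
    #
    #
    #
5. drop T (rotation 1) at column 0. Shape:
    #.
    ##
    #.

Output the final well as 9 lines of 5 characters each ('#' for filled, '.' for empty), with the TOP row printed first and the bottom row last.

Drop 1: Z rot2 at col 1 lands with bottom-row=0; cleared 0 line(s) (total 0); column heights now [0 2 2 1 0], max=2
Drop 2: L rot2 at col 1 lands with bottom-row=2; cleared 0 line(s) (total 0); column heights now [0 4 4 4 0], max=4
Drop 3: O rot0 at col 0 lands with bottom-row=4; cleared 0 line(s) (total 0); column heights now [6 6 4 4 0], max=6
Drop 4: I rot1 at col 3 lands with bottom-row=4; cleared 0 line(s) (total 0); column heights now [6 6 4 8 0], max=8
Drop 5: T rot1 at col 0 lands with bottom-row=6; cleared 0 line(s) (total 0); column heights now [9 8 4 8 0], max=9

Answer: #....
##.#.
#..#.
##.#.
##.#.
.###.
.#...
.##..
..##.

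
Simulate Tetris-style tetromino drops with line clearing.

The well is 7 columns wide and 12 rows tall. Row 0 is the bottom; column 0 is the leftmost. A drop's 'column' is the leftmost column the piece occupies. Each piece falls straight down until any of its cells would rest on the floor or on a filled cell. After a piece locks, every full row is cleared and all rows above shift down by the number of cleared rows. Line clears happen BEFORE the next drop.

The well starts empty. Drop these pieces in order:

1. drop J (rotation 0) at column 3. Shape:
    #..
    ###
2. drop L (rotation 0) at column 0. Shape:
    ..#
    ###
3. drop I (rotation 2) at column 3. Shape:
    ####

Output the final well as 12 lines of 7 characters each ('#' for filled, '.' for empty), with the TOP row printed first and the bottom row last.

Drop 1: J rot0 at col 3 lands with bottom-row=0; cleared 0 line(s) (total 0); column heights now [0 0 0 2 1 1 0], max=2
Drop 2: L rot0 at col 0 lands with bottom-row=0; cleared 0 line(s) (total 0); column heights now [1 1 2 2 1 1 0], max=2
Drop 3: I rot2 at col 3 lands with bottom-row=2; cleared 0 line(s) (total 0); column heights now [1 1 2 3 3 3 3], max=3

Answer: .......
.......
.......
.......
.......
.......
.......
.......
.......
...####
..##...
######.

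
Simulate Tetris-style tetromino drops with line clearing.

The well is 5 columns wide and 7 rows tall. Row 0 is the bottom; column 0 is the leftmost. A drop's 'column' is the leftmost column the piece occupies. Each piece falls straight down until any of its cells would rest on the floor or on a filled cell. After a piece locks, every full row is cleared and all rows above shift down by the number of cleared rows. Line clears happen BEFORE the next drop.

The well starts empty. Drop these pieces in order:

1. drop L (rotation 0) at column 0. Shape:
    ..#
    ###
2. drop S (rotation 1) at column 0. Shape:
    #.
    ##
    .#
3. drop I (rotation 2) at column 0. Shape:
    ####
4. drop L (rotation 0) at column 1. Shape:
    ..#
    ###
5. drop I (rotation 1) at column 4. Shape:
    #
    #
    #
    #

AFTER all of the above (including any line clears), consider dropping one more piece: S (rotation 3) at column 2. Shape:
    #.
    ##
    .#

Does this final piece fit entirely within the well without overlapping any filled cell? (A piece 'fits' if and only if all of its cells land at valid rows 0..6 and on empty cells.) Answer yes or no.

Answer: no

Derivation:
Drop 1: L rot0 at col 0 lands with bottom-row=0; cleared 0 line(s) (total 0); column heights now [1 1 2 0 0], max=2
Drop 2: S rot1 at col 0 lands with bottom-row=1; cleared 0 line(s) (total 0); column heights now [4 3 2 0 0], max=4
Drop 3: I rot2 at col 0 lands with bottom-row=4; cleared 0 line(s) (total 0); column heights now [5 5 5 5 0], max=5
Drop 4: L rot0 at col 1 lands with bottom-row=5; cleared 0 line(s) (total 0); column heights now [5 6 6 7 0], max=7
Drop 5: I rot1 at col 4 lands with bottom-row=0; cleared 0 line(s) (total 0); column heights now [5 6 6 7 4], max=7
Test piece S rot3 at col 2 (width 2): heights before test = [5 6 6 7 4]; fits = False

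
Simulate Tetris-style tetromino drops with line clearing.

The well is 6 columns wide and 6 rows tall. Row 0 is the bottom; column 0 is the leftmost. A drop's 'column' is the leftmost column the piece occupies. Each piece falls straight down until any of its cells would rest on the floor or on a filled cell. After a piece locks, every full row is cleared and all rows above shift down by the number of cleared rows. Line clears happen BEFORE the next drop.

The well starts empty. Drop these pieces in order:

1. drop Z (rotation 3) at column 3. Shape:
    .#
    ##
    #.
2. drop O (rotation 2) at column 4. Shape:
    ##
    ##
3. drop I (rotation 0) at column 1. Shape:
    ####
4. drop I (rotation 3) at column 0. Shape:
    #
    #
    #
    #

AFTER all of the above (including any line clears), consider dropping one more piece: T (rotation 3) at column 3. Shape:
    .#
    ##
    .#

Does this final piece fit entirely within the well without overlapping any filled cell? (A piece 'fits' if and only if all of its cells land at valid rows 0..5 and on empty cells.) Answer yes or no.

Answer: no

Derivation:
Drop 1: Z rot3 at col 3 lands with bottom-row=0; cleared 0 line(s) (total 0); column heights now [0 0 0 2 3 0], max=3
Drop 2: O rot2 at col 4 lands with bottom-row=3; cleared 0 line(s) (total 0); column heights now [0 0 0 2 5 5], max=5
Drop 3: I rot0 at col 1 lands with bottom-row=5; cleared 0 line(s) (total 0); column heights now [0 6 6 6 6 5], max=6
Drop 4: I rot3 at col 0 lands with bottom-row=0; cleared 0 line(s) (total 0); column heights now [4 6 6 6 6 5], max=6
Test piece T rot3 at col 3 (width 2): heights before test = [4 6 6 6 6 5]; fits = False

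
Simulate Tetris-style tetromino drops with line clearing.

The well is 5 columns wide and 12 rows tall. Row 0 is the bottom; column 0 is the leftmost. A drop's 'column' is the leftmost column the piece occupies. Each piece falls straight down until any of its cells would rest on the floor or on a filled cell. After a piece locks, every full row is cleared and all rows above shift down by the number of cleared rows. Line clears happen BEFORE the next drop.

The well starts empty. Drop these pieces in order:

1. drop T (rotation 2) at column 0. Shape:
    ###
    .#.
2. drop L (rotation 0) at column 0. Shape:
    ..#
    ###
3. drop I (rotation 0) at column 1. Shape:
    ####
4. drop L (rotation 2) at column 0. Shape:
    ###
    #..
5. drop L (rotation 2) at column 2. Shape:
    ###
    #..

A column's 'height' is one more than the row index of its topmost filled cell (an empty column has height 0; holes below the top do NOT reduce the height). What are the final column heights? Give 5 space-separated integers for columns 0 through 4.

Answer: 5 5 7 7 7

Derivation:
Drop 1: T rot2 at col 0 lands with bottom-row=0; cleared 0 line(s) (total 0); column heights now [2 2 2 0 0], max=2
Drop 2: L rot0 at col 0 lands with bottom-row=2; cleared 0 line(s) (total 0); column heights now [3 3 4 0 0], max=4
Drop 3: I rot0 at col 1 lands with bottom-row=4; cleared 0 line(s) (total 0); column heights now [3 5 5 5 5], max=5
Drop 4: L rot2 at col 0 lands with bottom-row=4; cleared 1 line(s) (total 1); column heights now [5 5 5 0 0], max=5
Drop 5: L rot2 at col 2 lands with bottom-row=5; cleared 0 line(s) (total 1); column heights now [5 5 7 7 7], max=7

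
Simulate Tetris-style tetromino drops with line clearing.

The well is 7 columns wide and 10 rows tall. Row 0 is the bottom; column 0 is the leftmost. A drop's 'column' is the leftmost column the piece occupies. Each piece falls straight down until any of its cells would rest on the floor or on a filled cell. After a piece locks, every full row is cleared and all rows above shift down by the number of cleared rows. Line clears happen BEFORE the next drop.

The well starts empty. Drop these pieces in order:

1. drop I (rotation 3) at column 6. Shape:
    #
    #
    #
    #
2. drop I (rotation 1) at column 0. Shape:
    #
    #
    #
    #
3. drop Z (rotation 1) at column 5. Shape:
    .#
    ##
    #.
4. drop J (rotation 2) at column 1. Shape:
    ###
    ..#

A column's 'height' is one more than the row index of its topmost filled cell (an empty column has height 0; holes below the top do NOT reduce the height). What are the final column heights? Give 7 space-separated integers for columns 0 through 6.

Drop 1: I rot3 at col 6 lands with bottom-row=0; cleared 0 line(s) (total 0); column heights now [0 0 0 0 0 0 4], max=4
Drop 2: I rot1 at col 0 lands with bottom-row=0; cleared 0 line(s) (total 0); column heights now [4 0 0 0 0 0 4], max=4
Drop 3: Z rot1 at col 5 lands with bottom-row=3; cleared 0 line(s) (total 0); column heights now [4 0 0 0 0 5 6], max=6
Drop 4: J rot2 at col 1 lands with bottom-row=0; cleared 0 line(s) (total 0); column heights now [4 2 2 2 0 5 6], max=6

Answer: 4 2 2 2 0 5 6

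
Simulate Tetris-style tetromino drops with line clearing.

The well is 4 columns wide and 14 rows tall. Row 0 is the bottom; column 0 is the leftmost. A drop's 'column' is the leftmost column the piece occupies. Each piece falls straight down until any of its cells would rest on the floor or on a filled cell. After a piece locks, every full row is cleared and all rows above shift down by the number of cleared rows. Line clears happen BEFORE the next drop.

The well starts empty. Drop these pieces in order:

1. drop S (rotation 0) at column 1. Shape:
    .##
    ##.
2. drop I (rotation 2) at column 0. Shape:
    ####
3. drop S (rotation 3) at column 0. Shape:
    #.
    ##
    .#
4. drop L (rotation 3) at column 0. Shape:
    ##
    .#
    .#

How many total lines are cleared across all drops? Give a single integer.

Answer: 1

Derivation:
Drop 1: S rot0 at col 1 lands with bottom-row=0; cleared 0 line(s) (total 0); column heights now [0 1 2 2], max=2
Drop 2: I rot2 at col 0 lands with bottom-row=2; cleared 1 line(s) (total 1); column heights now [0 1 2 2], max=2
Drop 3: S rot3 at col 0 lands with bottom-row=1; cleared 0 line(s) (total 1); column heights now [4 3 2 2], max=4
Drop 4: L rot3 at col 0 lands with bottom-row=3; cleared 0 line(s) (total 1); column heights now [6 6 2 2], max=6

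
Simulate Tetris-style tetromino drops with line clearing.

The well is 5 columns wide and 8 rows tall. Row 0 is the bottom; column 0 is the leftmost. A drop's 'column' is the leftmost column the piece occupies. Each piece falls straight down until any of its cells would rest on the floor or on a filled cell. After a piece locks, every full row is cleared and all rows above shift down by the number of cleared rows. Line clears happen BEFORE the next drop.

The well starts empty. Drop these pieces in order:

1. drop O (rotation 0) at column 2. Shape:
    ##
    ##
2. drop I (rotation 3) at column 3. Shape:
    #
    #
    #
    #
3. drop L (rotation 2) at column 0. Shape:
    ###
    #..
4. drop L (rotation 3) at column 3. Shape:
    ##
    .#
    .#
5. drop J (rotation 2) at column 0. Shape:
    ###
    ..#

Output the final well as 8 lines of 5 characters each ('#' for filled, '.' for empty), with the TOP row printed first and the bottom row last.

Drop 1: O rot0 at col 2 lands with bottom-row=0; cleared 0 line(s) (total 0); column heights now [0 0 2 2 0], max=2
Drop 2: I rot3 at col 3 lands with bottom-row=2; cleared 0 line(s) (total 0); column heights now [0 0 2 6 0], max=6
Drop 3: L rot2 at col 0 lands with bottom-row=1; cleared 0 line(s) (total 0); column heights now [3 3 3 6 0], max=6
Drop 4: L rot3 at col 3 lands with bottom-row=4; cleared 0 line(s) (total 0); column heights now [3 3 3 7 7], max=7
Drop 5: J rot2 at col 0 lands with bottom-row=3; cleared 1 line(s) (total 1); column heights now [3 3 4 6 6], max=6

Answer: .....
.....
...##
...##
..##.
####.
#.##.
..##.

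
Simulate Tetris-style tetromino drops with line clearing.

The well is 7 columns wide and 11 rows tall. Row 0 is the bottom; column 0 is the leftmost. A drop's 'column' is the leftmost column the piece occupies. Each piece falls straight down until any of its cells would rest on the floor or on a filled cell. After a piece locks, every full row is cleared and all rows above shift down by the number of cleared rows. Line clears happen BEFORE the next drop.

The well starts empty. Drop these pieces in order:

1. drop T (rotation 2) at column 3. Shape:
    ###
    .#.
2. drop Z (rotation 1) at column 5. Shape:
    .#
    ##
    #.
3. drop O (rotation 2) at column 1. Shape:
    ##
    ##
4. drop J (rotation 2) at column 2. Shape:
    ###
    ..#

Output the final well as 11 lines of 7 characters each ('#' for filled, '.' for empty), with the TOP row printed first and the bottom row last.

Drop 1: T rot2 at col 3 lands with bottom-row=0; cleared 0 line(s) (total 0); column heights now [0 0 0 2 2 2 0], max=2
Drop 2: Z rot1 at col 5 lands with bottom-row=2; cleared 0 line(s) (total 0); column heights now [0 0 0 2 2 4 5], max=5
Drop 3: O rot2 at col 1 lands with bottom-row=0; cleared 0 line(s) (total 0); column heights now [0 2 2 2 2 4 5], max=5
Drop 4: J rot2 at col 2 lands with bottom-row=2; cleared 0 line(s) (total 0); column heights now [0 2 4 4 4 4 5], max=5

Answer: .......
.......
.......
.......
.......
.......
......#
..#####
....##.
.#####.
.##.#..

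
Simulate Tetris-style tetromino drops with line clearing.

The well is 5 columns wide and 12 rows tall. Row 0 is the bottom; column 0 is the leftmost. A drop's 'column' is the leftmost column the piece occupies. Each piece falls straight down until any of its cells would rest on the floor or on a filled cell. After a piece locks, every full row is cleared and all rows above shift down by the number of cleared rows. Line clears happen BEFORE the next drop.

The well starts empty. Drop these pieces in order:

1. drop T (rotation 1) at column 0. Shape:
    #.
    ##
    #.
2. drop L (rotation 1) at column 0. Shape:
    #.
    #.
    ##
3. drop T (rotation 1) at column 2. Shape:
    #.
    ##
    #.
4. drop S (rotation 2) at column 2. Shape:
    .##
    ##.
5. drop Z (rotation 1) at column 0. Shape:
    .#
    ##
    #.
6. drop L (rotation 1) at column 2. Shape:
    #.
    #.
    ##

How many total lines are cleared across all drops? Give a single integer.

Drop 1: T rot1 at col 0 lands with bottom-row=0; cleared 0 line(s) (total 0); column heights now [3 2 0 0 0], max=3
Drop 2: L rot1 at col 0 lands with bottom-row=3; cleared 0 line(s) (total 0); column heights now [6 4 0 0 0], max=6
Drop 3: T rot1 at col 2 lands with bottom-row=0; cleared 0 line(s) (total 0); column heights now [6 4 3 2 0], max=6
Drop 4: S rot2 at col 2 lands with bottom-row=3; cleared 0 line(s) (total 0); column heights now [6 4 4 5 5], max=6
Drop 5: Z rot1 at col 0 lands with bottom-row=6; cleared 0 line(s) (total 0); column heights now [8 9 4 5 5], max=9
Drop 6: L rot1 at col 2 lands with bottom-row=5; cleared 0 line(s) (total 0); column heights now [8 9 8 6 5], max=9

Answer: 0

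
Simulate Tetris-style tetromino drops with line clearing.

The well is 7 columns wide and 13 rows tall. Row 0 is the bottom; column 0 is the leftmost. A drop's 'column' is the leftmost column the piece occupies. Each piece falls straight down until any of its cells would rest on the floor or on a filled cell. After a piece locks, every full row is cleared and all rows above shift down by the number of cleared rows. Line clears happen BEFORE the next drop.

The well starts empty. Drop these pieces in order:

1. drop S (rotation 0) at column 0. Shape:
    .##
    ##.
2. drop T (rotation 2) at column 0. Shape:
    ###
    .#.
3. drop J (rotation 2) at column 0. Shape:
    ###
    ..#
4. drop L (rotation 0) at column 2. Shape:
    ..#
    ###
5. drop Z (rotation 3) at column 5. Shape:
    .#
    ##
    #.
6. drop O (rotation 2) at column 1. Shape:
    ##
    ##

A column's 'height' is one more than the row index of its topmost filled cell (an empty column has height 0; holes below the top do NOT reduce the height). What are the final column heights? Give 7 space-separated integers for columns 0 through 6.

Answer: 6 9 9 7 8 2 3

Derivation:
Drop 1: S rot0 at col 0 lands with bottom-row=0; cleared 0 line(s) (total 0); column heights now [1 2 2 0 0 0 0], max=2
Drop 2: T rot2 at col 0 lands with bottom-row=2; cleared 0 line(s) (total 0); column heights now [4 4 4 0 0 0 0], max=4
Drop 3: J rot2 at col 0 lands with bottom-row=4; cleared 0 line(s) (total 0); column heights now [6 6 6 0 0 0 0], max=6
Drop 4: L rot0 at col 2 lands with bottom-row=6; cleared 0 line(s) (total 0); column heights now [6 6 7 7 8 0 0], max=8
Drop 5: Z rot3 at col 5 lands with bottom-row=0; cleared 0 line(s) (total 0); column heights now [6 6 7 7 8 2 3], max=8
Drop 6: O rot2 at col 1 lands with bottom-row=7; cleared 0 line(s) (total 0); column heights now [6 9 9 7 8 2 3], max=9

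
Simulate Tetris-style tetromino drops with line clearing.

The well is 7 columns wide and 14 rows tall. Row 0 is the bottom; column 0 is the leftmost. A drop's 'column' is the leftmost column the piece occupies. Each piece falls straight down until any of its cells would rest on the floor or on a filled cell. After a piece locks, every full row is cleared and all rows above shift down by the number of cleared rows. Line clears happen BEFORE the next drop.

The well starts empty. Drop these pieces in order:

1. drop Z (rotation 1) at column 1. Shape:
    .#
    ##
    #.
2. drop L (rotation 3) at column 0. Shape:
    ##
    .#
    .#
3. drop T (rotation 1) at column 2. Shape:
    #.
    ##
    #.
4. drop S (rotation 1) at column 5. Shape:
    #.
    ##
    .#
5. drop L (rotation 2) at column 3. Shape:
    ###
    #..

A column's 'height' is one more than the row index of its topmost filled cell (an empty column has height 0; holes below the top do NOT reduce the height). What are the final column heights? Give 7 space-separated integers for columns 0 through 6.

Drop 1: Z rot1 at col 1 lands with bottom-row=0; cleared 0 line(s) (total 0); column heights now [0 2 3 0 0 0 0], max=3
Drop 2: L rot3 at col 0 lands with bottom-row=2; cleared 0 line(s) (total 0); column heights now [5 5 3 0 0 0 0], max=5
Drop 3: T rot1 at col 2 lands with bottom-row=3; cleared 0 line(s) (total 0); column heights now [5 5 6 5 0 0 0], max=6
Drop 4: S rot1 at col 5 lands with bottom-row=0; cleared 0 line(s) (total 0); column heights now [5 5 6 5 0 3 2], max=6
Drop 5: L rot2 at col 3 lands with bottom-row=5; cleared 0 line(s) (total 0); column heights now [5 5 6 7 7 7 2], max=7

Answer: 5 5 6 7 7 7 2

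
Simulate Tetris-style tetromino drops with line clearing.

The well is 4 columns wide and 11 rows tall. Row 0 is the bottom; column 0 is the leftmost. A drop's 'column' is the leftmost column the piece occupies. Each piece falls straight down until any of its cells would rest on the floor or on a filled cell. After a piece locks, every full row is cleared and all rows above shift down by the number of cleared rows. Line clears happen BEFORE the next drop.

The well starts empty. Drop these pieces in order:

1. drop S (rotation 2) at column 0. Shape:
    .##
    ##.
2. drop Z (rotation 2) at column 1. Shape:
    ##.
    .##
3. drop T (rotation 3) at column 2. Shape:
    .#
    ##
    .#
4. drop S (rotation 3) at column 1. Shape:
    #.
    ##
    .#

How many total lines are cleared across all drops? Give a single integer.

Drop 1: S rot2 at col 0 lands with bottom-row=0; cleared 0 line(s) (total 0); column heights now [1 2 2 0], max=2
Drop 2: Z rot2 at col 1 lands with bottom-row=2; cleared 0 line(s) (total 0); column heights now [1 4 4 3], max=4
Drop 3: T rot3 at col 2 lands with bottom-row=3; cleared 0 line(s) (total 0); column heights now [1 4 5 6], max=6
Drop 4: S rot3 at col 1 lands with bottom-row=5; cleared 0 line(s) (total 0); column heights now [1 8 7 6], max=8

Answer: 0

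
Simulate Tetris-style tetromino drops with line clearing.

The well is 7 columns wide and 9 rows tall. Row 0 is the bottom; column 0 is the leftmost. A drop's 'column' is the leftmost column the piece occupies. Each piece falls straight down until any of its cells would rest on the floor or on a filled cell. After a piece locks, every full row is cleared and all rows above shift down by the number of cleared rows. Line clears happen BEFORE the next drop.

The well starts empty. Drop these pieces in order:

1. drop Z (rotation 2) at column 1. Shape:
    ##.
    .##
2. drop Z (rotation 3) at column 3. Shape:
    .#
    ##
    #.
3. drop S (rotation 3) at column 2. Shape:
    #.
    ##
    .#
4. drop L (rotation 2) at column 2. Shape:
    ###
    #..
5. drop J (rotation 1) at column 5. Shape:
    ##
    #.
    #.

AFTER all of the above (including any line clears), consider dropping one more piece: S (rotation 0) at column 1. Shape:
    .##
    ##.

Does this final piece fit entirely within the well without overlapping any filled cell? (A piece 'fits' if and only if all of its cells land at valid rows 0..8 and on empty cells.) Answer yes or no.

Answer: no

Derivation:
Drop 1: Z rot2 at col 1 lands with bottom-row=0; cleared 0 line(s) (total 0); column heights now [0 2 2 1 0 0 0], max=2
Drop 2: Z rot3 at col 3 lands with bottom-row=1; cleared 0 line(s) (total 0); column heights now [0 2 2 3 4 0 0], max=4
Drop 3: S rot3 at col 2 lands with bottom-row=3; cleared 0 line(s) (total 0); column heights now [0 2 6 5 4 0 0], max=6
Drop 4: L rot2 at col 2 lands with bottom-row=6; cleared 0 line(s) (total 0); column heights now [0 2 8 8 8 0 0], max=8
Drop 5: J rot1 at col 5 lands with bottom-row=0; cleared 0 line(s) (total 0); column heights now [0 2 8 8 8 3 3], max=8
Test piece S rot0 at col 1 (width 3): heights before test = [0 2 8 8 8 3 3]; fits = False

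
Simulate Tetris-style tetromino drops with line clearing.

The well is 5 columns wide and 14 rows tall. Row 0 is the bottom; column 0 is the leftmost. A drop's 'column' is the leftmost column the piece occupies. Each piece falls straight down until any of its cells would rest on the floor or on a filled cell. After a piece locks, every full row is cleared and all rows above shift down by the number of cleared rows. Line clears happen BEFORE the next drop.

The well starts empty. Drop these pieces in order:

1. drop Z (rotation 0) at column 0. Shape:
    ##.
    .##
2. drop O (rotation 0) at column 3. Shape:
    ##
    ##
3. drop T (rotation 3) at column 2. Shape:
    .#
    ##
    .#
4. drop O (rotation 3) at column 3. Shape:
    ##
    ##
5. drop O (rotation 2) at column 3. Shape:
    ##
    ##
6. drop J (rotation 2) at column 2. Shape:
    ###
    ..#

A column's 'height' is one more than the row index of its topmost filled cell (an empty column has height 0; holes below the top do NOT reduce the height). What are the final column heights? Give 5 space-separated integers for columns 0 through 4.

Drop 1: Z rot0 at col 0 lands with bottom-row=0; cleared 0 line(s) (total 0); column heights now [2 2 1 0 0], max=2
Drop 2: O rot0 at col 3 lands with bottom-row=0; cleared 0 line(s) (total 0); column heights now [2 2 1 2 2], max=2
Drop 3: T rot3 at col 2 lands with bottom-row=2; cleared 0 line(s) (total 0); column heights now [2 2 4 5 2], max=5
Drop 4: O rot3 at col 3 lands with bottom-row=5; cleared 0 line(s) (total 0); column heights now [2 2 4 7 7], max=7
Drop 5: O rot2 at col 3 lands with bottom-row=7; cleared 0 line(s) (total 0); column heights now [2 2 4 9 9], max=9
Drop 6: J rot2 at col 2 lands with bottom-row=9; cleared 0 line(s) (total 0); column heights now [2 2 11 11 11], max=11

Answer: 2 2 11 11 11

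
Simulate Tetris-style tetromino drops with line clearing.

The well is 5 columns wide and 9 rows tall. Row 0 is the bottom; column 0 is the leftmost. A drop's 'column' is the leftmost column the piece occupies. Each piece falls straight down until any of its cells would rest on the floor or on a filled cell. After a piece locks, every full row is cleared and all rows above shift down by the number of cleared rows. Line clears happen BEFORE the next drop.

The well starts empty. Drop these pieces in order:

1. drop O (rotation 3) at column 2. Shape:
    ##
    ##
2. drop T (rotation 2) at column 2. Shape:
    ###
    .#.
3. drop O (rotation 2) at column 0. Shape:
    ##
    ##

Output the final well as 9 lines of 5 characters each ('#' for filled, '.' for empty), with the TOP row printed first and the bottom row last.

Drop 1: O rot3 at col 2 lands with bottom-row=0; cleared 0 line(s) (total 0); column heights now [0 0 2 2 0], max=2
Drop 2: T rot2 at col 2 lands with bottom-row=2; cleared 0 line(s) (total 0); column heights now [0 0 4 4 4], max=4
Drop 3: O rot2 at col 0 lands with bottom-row=0; cleared 0 line(s) (total 0); column heights now [2 2 4 4 4], max=4

Answer: .....
.....
.....
.....
.....
..###
...#.
####.
####.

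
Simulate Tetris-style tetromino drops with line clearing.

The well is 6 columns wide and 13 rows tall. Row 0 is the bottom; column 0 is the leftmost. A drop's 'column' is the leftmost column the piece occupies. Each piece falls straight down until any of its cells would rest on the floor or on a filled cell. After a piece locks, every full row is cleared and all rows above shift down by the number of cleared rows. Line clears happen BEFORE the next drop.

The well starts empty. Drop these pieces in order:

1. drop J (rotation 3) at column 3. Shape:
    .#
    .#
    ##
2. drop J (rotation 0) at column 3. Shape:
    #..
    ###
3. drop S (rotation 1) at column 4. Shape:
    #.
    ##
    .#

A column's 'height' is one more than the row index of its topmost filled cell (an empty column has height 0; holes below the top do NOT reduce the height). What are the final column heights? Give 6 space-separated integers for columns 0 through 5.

Answer: 0 0 0 5 7 6

Derivation:
Drop 1: J rot3 at col 3 lands with bottom-row=0; cleared 0 line(s) (total 0); column heights now [0 0 0 1 3 0], max=3
Drop 2: J rot0 at col 3 lands with bottom-row=3; cleared 0 line(s) (total 0); column heights now [0 0 0 5 4 4], max=5
Drop 3: S rot1 at col 4 lands with bottom-row=4; cleared 0 line(s) (total 0); column heights now [0 0 0 5 7 6], max=7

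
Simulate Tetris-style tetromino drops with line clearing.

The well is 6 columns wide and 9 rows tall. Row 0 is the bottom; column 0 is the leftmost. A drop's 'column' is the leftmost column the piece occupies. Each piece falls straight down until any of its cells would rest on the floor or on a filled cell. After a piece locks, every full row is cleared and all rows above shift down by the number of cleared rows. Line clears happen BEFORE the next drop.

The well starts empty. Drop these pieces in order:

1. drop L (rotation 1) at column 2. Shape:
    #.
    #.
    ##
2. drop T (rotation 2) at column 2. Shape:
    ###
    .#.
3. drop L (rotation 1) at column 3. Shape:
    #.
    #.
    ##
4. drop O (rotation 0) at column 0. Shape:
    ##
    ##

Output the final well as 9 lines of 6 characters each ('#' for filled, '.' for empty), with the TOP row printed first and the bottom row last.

Answer: ......
......
...#..
...#..
...##.
..###.
..##..
###...
####..

Derivation:
Drop 1: L rot1 at col 2 lands with bottom-row=0; cleared 0 line(s) (total 0); column heights now [0 0 3 1 0 0], max=3
Drop 2: T rot2 at col 2 lands with bottom-row=2; cleared 0 line(s) (total 0); column heights now [0 0 4 4 4 0], max=4
Drop 3: L rot1 at col 3 lands with bottom-row=4; cleared 0 line(s) (total 0); column heights now [0 0 4 7 5 0], max=7
Drop 4: O rot0 at col 0 lands with bottom-row=0; cleared 0 line(s) (total 0); column heights now [2 2 4 7 5 0], max=7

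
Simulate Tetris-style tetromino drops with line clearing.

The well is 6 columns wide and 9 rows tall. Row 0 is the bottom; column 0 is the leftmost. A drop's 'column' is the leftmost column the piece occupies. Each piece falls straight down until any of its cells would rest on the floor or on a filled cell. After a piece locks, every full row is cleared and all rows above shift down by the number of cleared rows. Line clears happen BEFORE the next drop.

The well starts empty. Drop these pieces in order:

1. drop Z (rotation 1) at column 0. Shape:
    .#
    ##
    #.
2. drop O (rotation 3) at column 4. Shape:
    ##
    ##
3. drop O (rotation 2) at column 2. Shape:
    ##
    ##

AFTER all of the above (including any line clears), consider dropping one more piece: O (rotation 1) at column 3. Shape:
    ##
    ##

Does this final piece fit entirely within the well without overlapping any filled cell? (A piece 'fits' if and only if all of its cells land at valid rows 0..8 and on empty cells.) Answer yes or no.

Drop 1: Z rot1 at col 0 lands with bottom-row=0; cleared 0 line(s) (total 0); column heights now [2 3 0 0 0 0], max=3
Drop 2: O rot3 at col 4 lands with bottom-row=0; cleared 0 line(s) (total 0); column heights now [2 3 0 0 2 2], max=3
Drop 3: O rot2 at col 2 lands with bottom-row=0; cleared 1 line(s) (total 1); column heights now [1 2 1 1 1 1], max=2
Test piece O rot1 at col 3 (width 2): heights before test = [1 2 1 1 1 1]; fits = True

Answer: yes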